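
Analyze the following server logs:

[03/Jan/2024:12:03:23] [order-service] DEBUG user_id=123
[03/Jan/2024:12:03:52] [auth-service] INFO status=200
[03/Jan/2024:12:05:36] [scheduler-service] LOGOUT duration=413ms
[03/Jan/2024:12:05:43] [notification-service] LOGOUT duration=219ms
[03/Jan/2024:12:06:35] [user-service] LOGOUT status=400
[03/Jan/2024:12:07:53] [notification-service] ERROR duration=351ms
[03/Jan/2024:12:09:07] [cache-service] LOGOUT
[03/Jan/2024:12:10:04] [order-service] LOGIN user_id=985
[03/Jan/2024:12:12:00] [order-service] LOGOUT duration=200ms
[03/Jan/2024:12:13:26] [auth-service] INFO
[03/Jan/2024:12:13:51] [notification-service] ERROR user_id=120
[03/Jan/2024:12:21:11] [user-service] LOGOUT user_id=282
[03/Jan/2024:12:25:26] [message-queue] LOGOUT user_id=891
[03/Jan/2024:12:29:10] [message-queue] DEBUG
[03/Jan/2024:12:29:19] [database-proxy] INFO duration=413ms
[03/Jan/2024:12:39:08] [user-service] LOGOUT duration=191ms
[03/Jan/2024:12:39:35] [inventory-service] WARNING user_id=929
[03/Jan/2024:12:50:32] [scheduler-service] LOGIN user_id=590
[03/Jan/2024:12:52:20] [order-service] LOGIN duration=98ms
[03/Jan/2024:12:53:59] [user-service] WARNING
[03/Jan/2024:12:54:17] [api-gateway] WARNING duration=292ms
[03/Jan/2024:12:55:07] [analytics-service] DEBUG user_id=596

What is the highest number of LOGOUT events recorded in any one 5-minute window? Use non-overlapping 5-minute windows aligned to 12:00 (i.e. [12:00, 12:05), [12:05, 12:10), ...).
4

To find the burst window:

1. Divide the log period into non-overlapping 5-minute windows starting at 12:00
2. Count LOGOUT events in each window
3. Find the window with maximum count
4. Maximum events in a window: 4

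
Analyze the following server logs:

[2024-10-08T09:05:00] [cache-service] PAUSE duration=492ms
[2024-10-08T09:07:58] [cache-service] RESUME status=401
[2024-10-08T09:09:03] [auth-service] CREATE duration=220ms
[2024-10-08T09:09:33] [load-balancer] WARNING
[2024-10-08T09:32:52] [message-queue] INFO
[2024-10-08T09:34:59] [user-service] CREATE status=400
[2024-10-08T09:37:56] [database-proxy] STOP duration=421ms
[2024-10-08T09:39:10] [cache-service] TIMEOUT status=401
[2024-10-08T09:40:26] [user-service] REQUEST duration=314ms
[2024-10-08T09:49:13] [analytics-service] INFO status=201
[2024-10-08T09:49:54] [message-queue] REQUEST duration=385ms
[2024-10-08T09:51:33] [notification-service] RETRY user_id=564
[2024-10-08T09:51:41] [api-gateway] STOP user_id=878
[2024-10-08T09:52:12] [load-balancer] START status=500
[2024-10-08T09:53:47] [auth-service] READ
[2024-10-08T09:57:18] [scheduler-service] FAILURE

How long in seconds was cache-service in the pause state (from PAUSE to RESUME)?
178

To calculate state duration:

1. Find PAUSE event for cache-service: 2024-10-08T09:05:00
2. Find RESUME event for cache-service: 2024-10-08T09:07:58
3. Calculate duration: 2024-10-08T09:07:58 - 2024-10-08T09:05:00 = 178 seconds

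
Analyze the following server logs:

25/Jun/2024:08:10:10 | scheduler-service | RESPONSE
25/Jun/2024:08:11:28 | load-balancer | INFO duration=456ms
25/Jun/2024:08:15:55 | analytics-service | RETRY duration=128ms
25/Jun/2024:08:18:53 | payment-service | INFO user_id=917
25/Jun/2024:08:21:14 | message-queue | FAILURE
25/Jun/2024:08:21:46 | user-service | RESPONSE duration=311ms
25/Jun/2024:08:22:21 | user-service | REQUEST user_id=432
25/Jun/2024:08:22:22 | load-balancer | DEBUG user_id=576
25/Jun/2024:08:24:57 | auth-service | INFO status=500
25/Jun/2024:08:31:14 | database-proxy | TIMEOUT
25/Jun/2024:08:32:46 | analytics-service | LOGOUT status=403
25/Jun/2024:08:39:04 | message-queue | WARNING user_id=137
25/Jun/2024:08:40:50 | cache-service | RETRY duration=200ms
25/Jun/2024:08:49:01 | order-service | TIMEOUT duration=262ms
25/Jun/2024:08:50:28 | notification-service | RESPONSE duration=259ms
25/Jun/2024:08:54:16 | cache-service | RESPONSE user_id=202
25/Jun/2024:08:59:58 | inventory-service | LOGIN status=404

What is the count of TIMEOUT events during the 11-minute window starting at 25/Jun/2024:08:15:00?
0

To count events in the time window:

1. Window boundaries: 25/Jun/2024:08:15:00 to 25/Jun/2024:08:26:00
2. Filter for TIMEOUT events within this window
3. Count matching events: 0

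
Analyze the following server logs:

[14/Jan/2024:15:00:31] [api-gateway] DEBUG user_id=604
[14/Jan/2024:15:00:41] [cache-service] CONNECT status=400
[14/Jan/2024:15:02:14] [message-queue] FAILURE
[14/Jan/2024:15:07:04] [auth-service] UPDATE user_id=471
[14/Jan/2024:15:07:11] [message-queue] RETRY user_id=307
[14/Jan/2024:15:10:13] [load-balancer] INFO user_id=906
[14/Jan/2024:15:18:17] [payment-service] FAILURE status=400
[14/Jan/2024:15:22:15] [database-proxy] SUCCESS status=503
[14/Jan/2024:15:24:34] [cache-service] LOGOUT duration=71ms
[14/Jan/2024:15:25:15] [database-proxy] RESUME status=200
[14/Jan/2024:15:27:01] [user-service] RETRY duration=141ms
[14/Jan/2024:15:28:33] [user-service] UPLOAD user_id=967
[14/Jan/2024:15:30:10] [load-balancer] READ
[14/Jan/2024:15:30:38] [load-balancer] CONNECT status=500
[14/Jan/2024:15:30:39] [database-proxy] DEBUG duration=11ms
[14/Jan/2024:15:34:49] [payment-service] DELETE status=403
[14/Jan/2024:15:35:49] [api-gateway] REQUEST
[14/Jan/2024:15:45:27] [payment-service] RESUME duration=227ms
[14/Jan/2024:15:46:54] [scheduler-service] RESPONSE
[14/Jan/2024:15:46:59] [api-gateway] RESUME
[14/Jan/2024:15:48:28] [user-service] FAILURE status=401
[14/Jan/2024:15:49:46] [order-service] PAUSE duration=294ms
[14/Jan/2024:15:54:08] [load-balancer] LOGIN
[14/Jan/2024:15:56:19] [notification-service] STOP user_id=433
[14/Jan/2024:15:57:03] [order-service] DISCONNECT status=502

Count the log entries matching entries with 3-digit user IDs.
6

To find matching entries:

1. Pattern to match: entries with 3-digit user IDs
2. Scan each log entry for the pattern
3. Count matches: 6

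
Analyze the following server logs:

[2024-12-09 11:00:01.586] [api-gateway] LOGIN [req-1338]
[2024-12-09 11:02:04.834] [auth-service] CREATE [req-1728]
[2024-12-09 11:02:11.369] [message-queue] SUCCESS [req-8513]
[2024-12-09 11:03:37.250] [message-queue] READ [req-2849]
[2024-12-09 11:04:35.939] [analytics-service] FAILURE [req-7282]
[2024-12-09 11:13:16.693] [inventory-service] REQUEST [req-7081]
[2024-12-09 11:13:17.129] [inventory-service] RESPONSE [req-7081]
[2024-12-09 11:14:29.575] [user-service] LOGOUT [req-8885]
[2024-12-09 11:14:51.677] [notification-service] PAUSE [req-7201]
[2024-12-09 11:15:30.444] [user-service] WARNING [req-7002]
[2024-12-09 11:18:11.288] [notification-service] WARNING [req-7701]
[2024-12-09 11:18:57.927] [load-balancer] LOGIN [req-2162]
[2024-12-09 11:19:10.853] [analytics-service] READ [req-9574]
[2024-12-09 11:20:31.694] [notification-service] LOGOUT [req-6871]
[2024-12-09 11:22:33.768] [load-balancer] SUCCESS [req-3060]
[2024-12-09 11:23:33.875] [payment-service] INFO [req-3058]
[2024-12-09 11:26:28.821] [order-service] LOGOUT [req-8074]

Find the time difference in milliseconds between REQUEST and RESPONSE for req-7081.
436

To calculate latency:

1. Find REQUEST with id req-7081: 2024-12-09 11:13:16.693
2. Find RESPONSE with id req-7081: 2024-12-09 11:13:17.129
3. Latency: 2024-12-09 11:13:17.129 - 2024-12-09 11:13:16.693 = 436ms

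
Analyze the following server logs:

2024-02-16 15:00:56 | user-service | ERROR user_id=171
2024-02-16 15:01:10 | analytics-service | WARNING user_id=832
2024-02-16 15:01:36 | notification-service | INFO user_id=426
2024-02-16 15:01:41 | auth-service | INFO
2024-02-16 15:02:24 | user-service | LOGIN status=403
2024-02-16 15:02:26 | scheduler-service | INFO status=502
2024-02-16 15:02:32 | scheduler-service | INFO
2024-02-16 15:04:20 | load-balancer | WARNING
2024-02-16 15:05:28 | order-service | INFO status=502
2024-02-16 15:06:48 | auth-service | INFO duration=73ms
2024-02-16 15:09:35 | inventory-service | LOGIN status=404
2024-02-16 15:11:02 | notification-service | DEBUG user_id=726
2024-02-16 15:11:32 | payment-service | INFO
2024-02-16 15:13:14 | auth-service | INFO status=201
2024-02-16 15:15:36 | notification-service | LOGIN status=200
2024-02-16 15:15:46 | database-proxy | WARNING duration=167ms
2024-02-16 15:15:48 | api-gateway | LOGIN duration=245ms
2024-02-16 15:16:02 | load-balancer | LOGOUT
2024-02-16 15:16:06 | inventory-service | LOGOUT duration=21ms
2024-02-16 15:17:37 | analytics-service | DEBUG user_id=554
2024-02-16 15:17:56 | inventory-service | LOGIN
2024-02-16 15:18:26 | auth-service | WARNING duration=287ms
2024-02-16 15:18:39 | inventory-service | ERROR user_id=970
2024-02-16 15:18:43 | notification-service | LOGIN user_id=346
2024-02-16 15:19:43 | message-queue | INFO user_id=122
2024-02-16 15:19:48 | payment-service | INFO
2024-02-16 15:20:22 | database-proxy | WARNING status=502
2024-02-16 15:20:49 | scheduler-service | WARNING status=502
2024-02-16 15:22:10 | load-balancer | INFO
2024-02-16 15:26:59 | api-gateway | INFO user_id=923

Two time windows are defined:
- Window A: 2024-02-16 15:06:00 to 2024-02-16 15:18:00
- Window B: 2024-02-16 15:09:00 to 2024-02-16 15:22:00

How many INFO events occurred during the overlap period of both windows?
2

To find overlap events:

1. Window A: 2024-02-16 15:06:00 to 2024-02-16 15:18:00
2. Window B: 2024-02-16 15:09:00 to 2024-02-16 15:22:00
3. Overlap period: 2024-02-16 15:09:00 to 2024-02-16 15:18:00
4. Count INFO events in overlap: 2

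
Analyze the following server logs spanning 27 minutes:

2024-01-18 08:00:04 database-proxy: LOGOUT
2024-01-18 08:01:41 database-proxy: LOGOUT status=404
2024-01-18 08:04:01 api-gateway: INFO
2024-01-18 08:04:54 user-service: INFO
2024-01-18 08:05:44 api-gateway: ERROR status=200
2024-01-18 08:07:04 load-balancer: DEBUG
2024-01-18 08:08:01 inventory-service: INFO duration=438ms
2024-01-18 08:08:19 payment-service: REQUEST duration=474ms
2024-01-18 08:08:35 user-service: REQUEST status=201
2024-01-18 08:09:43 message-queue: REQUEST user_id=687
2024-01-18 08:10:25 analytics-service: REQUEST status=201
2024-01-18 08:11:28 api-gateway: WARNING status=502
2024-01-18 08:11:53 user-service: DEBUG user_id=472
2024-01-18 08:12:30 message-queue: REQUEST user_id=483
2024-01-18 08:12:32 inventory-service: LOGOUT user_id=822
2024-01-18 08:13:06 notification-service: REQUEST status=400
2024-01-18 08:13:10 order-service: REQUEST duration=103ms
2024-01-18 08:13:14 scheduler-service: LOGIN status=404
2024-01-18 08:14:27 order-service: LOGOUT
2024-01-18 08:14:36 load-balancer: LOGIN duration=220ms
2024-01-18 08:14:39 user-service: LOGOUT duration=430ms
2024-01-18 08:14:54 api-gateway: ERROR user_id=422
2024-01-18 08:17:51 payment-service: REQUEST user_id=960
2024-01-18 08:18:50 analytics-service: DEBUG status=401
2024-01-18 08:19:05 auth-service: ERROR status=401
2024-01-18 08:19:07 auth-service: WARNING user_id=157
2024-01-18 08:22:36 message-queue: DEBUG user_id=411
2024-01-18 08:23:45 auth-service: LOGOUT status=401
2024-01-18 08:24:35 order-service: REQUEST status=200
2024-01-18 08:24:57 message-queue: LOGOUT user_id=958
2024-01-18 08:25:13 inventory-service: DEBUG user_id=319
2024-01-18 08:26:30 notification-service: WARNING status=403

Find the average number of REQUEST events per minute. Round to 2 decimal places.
0.33

To calculate the rate:

1. Count total REQUEST events: 9
2. Total time period: 27 minutes
3. Rate = 9 / 27 = 0.33 events per minute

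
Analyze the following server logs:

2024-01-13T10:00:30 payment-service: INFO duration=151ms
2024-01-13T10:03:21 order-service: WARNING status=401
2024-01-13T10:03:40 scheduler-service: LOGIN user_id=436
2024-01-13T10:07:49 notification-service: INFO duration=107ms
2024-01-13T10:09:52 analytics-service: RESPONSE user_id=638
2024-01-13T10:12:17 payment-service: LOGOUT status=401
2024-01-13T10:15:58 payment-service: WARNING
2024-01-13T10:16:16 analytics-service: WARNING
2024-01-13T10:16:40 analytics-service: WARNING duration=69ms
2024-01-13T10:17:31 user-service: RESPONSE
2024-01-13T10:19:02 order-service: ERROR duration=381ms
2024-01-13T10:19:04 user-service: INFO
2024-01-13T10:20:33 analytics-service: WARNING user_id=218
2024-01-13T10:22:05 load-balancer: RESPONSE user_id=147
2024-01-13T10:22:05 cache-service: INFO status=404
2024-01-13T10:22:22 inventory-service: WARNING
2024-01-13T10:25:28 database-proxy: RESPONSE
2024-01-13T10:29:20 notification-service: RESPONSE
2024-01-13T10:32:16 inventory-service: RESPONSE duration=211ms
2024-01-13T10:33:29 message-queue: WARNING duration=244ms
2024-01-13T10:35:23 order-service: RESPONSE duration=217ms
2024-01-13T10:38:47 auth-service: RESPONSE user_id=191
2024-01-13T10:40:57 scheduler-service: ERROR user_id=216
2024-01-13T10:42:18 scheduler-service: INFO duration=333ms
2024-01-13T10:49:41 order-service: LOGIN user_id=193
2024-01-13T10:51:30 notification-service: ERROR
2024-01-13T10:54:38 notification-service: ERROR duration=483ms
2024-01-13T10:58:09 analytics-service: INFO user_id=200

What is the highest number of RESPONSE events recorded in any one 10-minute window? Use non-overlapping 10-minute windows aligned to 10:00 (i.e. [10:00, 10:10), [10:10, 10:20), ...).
3

To find the burst window:

1. Divide the log period into non-overlapping 10-minute windows starting at 10:00
2. Count RESPONSE events in each window
3. Find the window with maximum count
4. Maximum events in a window: 3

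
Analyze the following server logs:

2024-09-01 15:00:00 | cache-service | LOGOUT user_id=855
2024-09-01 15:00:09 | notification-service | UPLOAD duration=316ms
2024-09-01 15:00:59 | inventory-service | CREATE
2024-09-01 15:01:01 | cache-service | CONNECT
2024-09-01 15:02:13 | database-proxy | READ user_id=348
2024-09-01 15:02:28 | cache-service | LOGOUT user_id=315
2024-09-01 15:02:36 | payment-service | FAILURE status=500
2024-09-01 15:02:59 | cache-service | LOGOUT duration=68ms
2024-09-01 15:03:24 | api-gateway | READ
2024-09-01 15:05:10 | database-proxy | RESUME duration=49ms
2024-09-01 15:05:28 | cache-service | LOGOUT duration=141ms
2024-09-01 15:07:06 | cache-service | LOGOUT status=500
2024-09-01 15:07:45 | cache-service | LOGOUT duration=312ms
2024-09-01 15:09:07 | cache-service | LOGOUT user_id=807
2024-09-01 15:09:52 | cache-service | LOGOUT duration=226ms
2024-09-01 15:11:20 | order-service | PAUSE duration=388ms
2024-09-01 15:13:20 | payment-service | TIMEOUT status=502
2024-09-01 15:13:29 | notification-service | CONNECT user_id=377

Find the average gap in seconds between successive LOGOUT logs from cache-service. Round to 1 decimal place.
84.6

To calculate average interval:

1. Find all LOGOUT events for cache-service in order
2. Calculate time gaps between consecutive events
3. Compute mean of gaps: 592 / 7 = 84.6 seconds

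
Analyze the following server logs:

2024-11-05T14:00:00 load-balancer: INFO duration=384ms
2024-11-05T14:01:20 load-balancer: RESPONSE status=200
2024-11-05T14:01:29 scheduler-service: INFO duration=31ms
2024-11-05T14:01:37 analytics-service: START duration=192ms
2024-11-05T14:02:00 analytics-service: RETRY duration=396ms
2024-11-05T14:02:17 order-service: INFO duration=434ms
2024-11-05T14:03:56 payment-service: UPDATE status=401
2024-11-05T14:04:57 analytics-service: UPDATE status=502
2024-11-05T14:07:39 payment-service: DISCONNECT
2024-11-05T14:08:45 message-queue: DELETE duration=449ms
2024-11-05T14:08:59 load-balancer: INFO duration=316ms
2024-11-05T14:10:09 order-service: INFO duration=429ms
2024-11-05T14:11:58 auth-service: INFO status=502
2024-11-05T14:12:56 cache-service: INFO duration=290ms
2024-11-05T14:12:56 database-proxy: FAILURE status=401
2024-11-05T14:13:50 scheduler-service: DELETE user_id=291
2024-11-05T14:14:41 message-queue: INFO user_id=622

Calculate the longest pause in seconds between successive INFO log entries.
402

To find the longest gap:

1. Extract all INFO events in chronological order
2. Calculate time differences between consecutive events
3. Find the maximum difference
4. Longest gap: 402 seconds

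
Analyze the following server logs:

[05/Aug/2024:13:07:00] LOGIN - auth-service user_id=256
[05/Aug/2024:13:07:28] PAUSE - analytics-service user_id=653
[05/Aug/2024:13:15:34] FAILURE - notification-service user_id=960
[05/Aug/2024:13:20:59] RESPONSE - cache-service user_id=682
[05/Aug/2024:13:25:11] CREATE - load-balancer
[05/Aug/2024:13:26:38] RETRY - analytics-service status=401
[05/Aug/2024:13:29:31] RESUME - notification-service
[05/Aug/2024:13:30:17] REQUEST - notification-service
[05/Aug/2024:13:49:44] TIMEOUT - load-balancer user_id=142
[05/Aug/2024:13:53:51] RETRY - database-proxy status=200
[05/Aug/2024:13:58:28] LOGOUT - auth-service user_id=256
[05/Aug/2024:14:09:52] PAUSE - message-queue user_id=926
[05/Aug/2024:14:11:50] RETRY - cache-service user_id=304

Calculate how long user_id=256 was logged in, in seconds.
3088

To calculate session duration:

1. Find LOGIN event for user_id=256: 05/Aug/2024:13:07:00
2. Find LOGOUT event for user_id=256: 05/Aug/2024:13:58:28
3. Session duration: 05/Aug/2024:13:58:28 - 05/Aug/2024:13:07:00 = 3088 seconds (51 minutes)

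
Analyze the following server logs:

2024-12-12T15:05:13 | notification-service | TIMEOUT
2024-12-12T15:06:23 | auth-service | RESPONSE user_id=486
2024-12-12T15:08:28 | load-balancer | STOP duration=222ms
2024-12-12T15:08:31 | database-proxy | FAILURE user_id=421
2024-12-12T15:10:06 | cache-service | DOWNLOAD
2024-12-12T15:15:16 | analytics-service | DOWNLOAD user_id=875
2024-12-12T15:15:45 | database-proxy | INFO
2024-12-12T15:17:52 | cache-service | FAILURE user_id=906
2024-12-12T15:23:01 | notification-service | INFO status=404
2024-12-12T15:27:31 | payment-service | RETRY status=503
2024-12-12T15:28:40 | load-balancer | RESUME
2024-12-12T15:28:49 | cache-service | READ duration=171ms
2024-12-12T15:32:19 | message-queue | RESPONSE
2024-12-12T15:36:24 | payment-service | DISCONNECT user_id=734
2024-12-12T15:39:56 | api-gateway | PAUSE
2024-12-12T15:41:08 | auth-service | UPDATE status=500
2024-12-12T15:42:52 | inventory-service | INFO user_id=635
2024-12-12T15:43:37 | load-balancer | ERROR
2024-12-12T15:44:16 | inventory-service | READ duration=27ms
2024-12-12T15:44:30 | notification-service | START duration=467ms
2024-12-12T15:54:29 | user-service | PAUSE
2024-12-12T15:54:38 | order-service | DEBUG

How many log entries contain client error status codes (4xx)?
1

To find matching entries:

1. Pattern to match: client error status codes (4xx)
2. Scan each log entry for the pattern
3. Count matches: 1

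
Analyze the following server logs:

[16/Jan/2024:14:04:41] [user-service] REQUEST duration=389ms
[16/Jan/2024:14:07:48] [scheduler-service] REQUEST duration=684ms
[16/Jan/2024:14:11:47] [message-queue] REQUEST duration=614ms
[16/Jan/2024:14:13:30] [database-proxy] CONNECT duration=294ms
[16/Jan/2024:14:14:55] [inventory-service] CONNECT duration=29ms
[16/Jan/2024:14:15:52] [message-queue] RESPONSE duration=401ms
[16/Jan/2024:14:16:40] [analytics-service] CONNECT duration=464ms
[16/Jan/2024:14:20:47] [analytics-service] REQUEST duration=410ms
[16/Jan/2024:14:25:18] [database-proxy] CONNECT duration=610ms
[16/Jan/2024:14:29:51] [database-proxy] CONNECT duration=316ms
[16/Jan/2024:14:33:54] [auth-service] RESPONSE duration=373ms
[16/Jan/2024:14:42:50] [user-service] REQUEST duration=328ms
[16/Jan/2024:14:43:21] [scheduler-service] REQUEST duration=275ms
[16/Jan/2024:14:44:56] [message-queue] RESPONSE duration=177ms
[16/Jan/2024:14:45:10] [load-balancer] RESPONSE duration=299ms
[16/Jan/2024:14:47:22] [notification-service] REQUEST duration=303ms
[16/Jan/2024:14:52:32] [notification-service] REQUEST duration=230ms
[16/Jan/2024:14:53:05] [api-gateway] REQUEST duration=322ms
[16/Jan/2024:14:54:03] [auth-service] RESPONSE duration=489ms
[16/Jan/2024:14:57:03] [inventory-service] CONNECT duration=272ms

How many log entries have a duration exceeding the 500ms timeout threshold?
3

To count timeouts:

1. Threshold: 500ms
2. Extract duration from each log entry
3. Count entries where duration > 500
4. Timeout count: 3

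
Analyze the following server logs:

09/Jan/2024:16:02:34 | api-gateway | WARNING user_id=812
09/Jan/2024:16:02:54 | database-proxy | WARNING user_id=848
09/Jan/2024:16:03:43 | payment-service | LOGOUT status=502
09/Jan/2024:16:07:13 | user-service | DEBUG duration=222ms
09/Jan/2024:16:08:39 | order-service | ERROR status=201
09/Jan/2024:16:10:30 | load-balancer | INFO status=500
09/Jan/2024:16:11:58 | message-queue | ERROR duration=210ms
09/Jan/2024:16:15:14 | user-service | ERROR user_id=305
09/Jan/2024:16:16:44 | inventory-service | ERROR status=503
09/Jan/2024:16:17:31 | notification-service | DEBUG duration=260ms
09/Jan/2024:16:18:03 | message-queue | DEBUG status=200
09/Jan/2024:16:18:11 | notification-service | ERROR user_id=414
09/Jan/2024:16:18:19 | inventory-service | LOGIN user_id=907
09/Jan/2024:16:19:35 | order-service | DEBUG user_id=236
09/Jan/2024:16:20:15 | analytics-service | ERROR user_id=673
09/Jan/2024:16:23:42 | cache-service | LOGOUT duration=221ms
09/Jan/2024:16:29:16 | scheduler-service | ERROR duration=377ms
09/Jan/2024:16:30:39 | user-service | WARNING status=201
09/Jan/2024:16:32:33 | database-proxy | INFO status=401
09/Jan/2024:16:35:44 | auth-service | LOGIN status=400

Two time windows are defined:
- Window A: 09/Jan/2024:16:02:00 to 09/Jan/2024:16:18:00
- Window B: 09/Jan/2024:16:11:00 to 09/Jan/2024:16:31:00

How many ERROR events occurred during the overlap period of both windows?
3

To find overlap events:

1. Window A: 09/Jan/2024:16:02:00 to 09/Jan/2024:16:18:00
2. Window B: 09/Jan/2024:16:11:00 to 09/Jan/2024:16:31:00
3. Overlap period: 09/Jan/2024:16:11:00 to 09/Jan/2024:16:18:00
4. Count ERROR events in overlap: 3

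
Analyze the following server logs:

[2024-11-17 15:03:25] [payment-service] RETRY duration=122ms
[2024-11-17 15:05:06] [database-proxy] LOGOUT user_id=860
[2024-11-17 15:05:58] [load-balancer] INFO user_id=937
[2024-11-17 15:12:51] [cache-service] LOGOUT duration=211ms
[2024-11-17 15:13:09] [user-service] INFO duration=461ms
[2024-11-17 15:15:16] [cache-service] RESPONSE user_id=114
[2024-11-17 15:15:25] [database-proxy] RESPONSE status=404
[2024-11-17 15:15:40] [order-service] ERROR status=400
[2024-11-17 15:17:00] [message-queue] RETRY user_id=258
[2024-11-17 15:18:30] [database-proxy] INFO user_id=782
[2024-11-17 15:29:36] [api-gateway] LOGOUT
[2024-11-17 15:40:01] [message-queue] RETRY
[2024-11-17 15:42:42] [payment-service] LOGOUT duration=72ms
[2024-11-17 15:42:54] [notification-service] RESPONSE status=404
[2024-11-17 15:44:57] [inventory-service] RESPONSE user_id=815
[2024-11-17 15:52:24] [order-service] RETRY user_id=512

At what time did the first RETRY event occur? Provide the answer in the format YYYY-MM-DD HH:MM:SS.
2024-11-17 15:03:25

To find the first event:

1. Filter for all RETRY events
2. Sort by timestamp
3. Select the first one
4. Timestamp: 2024-11-17 15:03:25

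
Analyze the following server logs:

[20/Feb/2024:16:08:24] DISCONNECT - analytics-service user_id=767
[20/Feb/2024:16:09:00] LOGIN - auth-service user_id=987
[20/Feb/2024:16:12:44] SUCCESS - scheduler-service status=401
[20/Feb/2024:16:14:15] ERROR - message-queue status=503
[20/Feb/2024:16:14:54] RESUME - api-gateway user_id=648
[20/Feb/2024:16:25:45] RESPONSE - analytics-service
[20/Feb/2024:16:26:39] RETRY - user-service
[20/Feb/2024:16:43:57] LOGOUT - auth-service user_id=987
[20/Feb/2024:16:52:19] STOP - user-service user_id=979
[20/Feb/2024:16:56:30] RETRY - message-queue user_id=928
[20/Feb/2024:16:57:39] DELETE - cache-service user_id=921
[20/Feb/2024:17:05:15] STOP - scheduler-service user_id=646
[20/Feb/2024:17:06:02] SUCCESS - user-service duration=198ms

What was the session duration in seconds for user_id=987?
2097

To calculate session duration:

1. Find LOGIN event for user_id=987: 20/Feb/2024:16:09:00
2. Find LOGOUT event for user_id=987: 20/Feb/2024:16:43:57
3. Session duration: 20/Feb/2024:16:43:57 - 20/Feb/2024:16:09:00 = 2097 seconds (34 minutes)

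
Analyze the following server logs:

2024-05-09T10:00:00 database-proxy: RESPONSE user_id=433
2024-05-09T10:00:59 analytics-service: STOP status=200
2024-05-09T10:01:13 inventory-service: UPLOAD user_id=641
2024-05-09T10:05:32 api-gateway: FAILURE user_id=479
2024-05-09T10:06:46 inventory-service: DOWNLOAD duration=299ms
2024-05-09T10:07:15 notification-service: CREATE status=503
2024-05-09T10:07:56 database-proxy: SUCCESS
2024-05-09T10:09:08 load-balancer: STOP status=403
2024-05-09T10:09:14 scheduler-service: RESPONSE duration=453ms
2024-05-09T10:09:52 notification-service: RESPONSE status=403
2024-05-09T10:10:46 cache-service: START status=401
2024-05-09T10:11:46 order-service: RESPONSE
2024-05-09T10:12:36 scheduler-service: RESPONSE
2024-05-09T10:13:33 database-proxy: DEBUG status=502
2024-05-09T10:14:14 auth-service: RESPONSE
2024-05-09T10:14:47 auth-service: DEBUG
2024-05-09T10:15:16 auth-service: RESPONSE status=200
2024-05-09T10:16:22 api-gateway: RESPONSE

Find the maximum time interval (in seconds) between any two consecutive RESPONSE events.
554

To find the longest gap:

1. Extract all RESPONSE events in chronological order
2. Calculate time differences between consecutive events
3. Find the maximum difference
4. Longest gap: 554 seconds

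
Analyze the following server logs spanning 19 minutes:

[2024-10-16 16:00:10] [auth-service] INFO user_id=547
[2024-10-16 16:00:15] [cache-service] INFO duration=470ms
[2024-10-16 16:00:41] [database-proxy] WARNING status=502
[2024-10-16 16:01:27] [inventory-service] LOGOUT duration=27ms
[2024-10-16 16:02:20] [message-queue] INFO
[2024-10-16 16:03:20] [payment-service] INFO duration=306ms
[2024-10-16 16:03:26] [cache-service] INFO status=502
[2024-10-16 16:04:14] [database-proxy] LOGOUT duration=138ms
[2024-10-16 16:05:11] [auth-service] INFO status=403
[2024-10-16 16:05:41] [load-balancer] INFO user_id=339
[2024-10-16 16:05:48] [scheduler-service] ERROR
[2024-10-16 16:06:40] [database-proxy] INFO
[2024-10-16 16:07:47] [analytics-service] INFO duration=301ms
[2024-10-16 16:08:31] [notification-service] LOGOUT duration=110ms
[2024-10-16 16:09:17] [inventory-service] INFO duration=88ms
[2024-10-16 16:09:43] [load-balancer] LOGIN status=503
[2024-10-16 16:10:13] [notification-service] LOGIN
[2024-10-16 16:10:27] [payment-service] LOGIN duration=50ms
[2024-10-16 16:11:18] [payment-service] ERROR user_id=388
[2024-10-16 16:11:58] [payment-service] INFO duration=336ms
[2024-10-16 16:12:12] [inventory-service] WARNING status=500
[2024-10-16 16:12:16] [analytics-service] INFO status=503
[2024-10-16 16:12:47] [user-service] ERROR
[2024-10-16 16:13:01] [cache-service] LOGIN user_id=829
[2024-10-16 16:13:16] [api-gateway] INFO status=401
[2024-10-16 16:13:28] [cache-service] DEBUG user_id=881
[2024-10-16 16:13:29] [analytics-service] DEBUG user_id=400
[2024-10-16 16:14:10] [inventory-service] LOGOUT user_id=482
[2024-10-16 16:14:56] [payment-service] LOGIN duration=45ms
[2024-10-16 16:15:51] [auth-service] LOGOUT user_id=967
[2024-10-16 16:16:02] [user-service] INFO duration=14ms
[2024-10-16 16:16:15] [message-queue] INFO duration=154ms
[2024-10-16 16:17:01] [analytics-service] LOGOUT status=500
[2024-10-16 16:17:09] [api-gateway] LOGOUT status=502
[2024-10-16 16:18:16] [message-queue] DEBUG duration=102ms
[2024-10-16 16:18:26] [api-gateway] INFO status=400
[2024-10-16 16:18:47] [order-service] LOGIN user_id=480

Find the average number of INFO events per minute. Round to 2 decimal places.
0.84

To calculate the rate:

1. Count total INFO events: 16
2. Total time period: 19 minutes
3. Rate = 16 / 19 = 0.84 events per minute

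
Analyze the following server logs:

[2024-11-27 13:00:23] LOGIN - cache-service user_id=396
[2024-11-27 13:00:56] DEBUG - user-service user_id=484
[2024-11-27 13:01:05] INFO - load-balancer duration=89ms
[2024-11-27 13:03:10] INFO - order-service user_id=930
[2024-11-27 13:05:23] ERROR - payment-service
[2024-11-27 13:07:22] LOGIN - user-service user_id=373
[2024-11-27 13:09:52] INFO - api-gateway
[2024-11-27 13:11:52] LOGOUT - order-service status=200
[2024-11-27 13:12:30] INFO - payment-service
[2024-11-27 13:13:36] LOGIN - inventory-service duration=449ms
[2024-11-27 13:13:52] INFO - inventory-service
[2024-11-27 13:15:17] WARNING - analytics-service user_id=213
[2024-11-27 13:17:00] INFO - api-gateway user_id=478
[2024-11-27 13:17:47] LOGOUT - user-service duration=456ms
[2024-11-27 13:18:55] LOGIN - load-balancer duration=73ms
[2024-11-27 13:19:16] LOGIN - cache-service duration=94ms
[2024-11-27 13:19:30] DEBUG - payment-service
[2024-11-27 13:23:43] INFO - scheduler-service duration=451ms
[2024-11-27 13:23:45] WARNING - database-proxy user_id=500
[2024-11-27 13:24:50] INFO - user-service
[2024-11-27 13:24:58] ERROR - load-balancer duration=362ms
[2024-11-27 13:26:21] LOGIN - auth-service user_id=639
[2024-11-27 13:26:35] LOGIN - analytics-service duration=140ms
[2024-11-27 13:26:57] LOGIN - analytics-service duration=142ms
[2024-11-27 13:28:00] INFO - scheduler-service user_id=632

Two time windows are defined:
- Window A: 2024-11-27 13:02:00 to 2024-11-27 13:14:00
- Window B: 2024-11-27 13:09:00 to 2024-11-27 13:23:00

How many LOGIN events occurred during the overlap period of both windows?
1

To find overlap events:

1. Window A: 2024-11-27 13:02:00 to 2024-11-27 13:14:00
2. Window B: 2024-11-27 13:09:00 to 2024-11-27 13:23:00
3. Overlap period: 2024-11-27 13:09:00 to 2024-11-27 13:14:00
4. Count LOGIN events in overlap: 1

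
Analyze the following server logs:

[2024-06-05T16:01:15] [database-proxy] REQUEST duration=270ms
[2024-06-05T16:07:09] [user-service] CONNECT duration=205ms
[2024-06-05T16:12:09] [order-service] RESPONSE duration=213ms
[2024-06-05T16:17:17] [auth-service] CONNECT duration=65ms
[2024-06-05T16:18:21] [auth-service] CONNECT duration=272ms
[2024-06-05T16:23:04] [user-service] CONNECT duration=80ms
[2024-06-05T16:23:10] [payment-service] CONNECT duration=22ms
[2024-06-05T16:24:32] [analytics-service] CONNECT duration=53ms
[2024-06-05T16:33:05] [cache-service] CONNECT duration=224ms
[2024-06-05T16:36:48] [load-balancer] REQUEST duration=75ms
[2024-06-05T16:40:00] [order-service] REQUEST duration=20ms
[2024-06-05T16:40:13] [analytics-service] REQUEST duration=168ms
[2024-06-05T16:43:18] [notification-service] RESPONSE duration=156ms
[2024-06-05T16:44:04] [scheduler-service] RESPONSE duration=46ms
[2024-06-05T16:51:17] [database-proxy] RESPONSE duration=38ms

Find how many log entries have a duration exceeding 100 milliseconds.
7

To count timeouts:

1. Threshold: 100ms
2. Extract duration from each log entry
3. Count entries where duration > 100
4. Timeout count: 7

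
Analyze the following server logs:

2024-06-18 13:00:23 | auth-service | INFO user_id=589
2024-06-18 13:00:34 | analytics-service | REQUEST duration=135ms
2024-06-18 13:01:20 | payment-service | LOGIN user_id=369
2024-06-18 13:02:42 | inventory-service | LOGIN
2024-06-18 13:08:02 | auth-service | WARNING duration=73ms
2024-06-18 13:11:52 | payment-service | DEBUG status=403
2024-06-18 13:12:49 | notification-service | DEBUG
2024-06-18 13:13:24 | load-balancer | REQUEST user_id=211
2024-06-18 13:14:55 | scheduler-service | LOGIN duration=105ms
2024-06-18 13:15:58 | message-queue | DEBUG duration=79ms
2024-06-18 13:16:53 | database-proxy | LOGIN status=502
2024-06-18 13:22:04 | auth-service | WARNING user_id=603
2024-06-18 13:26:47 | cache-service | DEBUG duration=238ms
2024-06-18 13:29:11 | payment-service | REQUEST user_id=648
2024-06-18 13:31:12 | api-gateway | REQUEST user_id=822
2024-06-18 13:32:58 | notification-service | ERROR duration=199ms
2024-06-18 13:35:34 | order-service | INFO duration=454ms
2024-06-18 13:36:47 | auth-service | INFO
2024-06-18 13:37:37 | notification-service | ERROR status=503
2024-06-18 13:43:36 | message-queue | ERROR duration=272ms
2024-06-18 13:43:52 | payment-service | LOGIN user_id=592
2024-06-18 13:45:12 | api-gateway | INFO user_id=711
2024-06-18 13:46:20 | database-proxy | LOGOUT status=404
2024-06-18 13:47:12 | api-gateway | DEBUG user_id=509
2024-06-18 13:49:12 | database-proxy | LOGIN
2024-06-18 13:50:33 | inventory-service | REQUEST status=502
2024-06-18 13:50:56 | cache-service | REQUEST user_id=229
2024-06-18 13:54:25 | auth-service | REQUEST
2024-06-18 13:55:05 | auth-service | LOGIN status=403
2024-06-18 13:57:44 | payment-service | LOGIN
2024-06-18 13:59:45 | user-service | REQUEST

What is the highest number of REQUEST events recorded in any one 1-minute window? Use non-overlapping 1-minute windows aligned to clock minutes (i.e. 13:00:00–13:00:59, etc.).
2

To find the burst window:

1. Divide the log period into non-overlapping 1-minute windows starting at 13:00
2. Count REQUEST events in each window
3. Find the window with maximum count
4. Maximum events in a window: 2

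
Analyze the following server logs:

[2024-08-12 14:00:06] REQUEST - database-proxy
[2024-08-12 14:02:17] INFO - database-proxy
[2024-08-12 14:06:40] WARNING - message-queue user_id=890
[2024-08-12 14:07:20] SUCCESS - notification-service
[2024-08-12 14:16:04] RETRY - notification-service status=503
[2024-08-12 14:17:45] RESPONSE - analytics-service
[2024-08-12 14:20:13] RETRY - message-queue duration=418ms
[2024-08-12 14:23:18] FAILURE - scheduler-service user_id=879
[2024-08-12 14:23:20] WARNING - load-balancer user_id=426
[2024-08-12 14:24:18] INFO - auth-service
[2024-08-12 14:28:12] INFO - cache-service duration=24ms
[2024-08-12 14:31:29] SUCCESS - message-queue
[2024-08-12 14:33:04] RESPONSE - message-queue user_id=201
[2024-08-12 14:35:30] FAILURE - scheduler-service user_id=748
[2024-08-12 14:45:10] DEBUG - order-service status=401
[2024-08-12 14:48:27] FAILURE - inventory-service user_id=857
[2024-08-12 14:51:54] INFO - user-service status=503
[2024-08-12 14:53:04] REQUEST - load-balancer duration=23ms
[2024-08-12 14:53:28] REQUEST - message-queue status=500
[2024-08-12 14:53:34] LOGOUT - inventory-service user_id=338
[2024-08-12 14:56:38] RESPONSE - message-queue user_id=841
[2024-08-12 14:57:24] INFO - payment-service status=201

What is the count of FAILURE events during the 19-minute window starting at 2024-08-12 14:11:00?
1

To count events in the time window:

1. Window boundaries: 2024-08-12 14:11:00 to 2024-08-12 14:30:00
2. Filter for FAILURE events within this window
3. Count matching events: 1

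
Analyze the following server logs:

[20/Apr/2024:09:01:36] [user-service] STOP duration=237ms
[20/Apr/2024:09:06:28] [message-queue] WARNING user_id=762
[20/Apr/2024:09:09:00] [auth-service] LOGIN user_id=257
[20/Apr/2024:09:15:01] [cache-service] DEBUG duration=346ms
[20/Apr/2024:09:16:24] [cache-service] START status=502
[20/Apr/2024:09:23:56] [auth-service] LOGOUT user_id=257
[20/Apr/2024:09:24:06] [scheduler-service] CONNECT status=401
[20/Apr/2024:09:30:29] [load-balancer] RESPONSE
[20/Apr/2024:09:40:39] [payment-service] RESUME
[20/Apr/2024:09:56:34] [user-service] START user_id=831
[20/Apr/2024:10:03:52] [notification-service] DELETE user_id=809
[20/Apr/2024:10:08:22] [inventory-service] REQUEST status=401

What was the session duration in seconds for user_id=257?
896

To calculate session duration:

1. Find LOGIN event for user_id=257: 20/Apr/2024:09:09:00
2. Find LOGOUT event for user_id=257: 20/Apr/2024:09:23:56
3. Session duration: 20/Apr/2024:09:23:56 - 20/Apr/2024:09:09:00 = 896 seconds (14 minutes)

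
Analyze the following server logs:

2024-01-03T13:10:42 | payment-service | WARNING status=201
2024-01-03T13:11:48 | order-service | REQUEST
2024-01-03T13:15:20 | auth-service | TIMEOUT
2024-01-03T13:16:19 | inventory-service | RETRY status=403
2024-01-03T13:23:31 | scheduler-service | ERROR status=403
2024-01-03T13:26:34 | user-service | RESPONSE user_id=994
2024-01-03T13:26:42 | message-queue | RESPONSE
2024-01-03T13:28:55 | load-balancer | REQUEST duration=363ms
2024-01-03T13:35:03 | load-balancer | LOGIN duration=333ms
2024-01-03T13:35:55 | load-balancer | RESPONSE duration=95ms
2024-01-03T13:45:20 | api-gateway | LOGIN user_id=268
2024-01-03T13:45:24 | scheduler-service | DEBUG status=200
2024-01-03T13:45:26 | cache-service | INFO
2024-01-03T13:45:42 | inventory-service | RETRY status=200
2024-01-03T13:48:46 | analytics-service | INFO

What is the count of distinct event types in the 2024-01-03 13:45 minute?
4

To count unique event types:

1. Filter events in the minute starting at 2024-01-03 13:45
2. Extract event types from matching entries
3. Count unique types: 4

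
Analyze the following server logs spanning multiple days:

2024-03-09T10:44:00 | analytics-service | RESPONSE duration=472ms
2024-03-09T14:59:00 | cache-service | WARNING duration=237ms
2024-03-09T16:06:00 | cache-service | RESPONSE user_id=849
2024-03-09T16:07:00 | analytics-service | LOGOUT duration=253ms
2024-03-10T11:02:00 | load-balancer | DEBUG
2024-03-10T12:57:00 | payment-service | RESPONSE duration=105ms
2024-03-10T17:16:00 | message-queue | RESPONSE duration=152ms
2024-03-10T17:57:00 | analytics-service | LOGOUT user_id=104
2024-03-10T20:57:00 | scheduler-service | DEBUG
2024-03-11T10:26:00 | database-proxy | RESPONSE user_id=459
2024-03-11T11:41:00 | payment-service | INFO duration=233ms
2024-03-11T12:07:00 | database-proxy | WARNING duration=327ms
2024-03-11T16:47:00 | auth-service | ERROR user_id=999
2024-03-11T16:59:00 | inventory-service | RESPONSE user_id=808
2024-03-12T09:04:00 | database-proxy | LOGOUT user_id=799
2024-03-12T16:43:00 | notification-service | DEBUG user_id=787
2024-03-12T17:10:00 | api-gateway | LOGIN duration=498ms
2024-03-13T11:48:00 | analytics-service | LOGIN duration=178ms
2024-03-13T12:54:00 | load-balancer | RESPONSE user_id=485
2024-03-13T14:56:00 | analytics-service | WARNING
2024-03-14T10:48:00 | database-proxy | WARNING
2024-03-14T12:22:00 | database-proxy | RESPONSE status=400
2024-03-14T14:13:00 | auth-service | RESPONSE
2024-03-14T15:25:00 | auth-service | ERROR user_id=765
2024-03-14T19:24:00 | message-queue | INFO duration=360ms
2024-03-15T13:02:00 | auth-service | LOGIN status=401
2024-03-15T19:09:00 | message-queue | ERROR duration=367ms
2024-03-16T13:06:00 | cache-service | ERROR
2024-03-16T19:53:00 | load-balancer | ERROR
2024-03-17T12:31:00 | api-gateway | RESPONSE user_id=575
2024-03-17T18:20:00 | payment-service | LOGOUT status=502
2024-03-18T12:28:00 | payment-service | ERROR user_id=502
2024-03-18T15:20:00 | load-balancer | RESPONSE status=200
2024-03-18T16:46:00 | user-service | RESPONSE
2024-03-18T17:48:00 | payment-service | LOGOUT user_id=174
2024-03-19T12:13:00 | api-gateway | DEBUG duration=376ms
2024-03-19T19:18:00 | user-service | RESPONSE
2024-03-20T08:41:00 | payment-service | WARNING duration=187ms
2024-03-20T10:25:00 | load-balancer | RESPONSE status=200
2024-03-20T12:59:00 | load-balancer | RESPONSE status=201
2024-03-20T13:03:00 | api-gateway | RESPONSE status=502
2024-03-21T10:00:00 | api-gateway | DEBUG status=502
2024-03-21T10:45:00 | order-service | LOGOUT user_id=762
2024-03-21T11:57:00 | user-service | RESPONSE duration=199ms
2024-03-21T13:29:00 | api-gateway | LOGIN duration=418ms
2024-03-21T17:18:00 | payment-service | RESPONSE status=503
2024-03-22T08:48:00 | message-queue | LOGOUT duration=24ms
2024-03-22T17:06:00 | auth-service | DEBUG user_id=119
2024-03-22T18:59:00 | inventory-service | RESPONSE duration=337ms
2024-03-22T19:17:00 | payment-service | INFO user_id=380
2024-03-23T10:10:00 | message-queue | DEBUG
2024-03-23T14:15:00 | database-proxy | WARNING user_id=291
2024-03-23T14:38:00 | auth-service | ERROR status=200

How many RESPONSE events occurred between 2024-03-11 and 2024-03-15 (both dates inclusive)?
5

To filter by date range:

1. Date range: 2024-03-11 through 2024-03-15, both dates inclusive
2. Filter for RESPONSE events whose date falls in this range
3. Count matching events: 5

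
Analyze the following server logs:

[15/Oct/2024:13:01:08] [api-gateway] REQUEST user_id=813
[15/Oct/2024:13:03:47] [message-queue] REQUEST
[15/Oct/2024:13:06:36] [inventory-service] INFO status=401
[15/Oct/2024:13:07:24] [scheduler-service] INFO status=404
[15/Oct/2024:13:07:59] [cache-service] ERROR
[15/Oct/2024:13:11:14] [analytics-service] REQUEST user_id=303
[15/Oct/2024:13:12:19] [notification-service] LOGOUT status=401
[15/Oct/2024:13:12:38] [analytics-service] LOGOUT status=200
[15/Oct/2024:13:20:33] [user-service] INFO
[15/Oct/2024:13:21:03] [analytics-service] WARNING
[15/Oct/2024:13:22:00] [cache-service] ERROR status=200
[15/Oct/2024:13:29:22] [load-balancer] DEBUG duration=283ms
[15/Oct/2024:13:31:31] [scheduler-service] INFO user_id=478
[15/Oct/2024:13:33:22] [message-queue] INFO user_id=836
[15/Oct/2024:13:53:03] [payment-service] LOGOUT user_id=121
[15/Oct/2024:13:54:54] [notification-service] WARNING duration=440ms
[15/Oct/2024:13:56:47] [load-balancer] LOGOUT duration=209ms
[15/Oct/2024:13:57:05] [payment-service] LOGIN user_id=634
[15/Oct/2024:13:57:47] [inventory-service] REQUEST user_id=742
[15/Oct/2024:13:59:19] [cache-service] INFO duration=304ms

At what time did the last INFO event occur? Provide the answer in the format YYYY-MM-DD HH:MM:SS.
2024-10-15 13:59:19

To find the last event:

1. Filter for all INFO events
2. Sort by timestamp
3. Select the last one
4. Timestamp: 2024-10-15 13:59:19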